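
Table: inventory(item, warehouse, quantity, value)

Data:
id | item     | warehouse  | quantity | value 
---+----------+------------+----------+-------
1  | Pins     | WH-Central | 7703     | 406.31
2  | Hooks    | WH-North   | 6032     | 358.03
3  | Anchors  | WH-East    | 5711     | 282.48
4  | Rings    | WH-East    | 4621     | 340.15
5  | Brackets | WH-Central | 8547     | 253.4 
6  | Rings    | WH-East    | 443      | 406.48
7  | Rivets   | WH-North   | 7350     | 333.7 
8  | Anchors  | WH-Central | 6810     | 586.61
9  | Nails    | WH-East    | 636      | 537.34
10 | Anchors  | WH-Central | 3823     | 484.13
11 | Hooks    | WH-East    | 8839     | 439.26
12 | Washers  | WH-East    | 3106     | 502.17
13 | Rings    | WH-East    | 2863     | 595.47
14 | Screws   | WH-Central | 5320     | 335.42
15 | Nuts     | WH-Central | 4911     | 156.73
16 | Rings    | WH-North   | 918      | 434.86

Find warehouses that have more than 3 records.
SELECT warehouse, COUNT(*) as cnt
FROM inventory
GROUP BY warehouse
HAVING COUNT(*) > 3

Result:
  WH-Central: 6
  WH-East: 7

Note: HAVING filters groups after aggregation, WHERE filters rows before.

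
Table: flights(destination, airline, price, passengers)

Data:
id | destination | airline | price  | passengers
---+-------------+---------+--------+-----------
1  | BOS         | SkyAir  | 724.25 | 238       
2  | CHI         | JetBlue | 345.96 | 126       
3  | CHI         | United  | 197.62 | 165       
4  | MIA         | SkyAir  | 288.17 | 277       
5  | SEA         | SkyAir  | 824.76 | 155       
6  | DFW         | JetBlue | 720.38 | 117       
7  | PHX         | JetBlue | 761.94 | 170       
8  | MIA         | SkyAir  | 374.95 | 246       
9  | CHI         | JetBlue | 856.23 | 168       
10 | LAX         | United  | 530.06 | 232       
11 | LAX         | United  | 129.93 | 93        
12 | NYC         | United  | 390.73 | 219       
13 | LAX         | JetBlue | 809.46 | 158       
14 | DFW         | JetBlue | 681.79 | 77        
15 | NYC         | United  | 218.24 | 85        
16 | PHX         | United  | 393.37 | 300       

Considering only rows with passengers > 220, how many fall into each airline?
SELECT airline, COUNT(*)
FROM flights
WHERE passengers > 220
GROUP BY airline

Note: WHERE filters rows before grouping.

Result:
  SkyAir: 3
  United: 2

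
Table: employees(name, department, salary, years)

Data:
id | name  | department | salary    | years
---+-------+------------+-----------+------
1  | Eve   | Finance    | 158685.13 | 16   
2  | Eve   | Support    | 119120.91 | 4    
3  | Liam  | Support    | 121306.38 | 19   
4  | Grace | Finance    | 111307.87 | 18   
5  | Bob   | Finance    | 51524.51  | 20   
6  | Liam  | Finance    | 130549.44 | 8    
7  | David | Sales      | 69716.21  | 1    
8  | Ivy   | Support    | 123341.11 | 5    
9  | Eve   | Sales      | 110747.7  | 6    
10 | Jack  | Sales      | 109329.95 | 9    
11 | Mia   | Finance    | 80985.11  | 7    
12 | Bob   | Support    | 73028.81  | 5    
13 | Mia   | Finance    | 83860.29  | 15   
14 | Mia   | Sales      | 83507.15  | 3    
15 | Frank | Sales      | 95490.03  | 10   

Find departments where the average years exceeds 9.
SELECT department, AVG(years)
FROM employees
GROUP BY department
HAVING AVG(years) > 9

Result:
  Finance: avg=14.00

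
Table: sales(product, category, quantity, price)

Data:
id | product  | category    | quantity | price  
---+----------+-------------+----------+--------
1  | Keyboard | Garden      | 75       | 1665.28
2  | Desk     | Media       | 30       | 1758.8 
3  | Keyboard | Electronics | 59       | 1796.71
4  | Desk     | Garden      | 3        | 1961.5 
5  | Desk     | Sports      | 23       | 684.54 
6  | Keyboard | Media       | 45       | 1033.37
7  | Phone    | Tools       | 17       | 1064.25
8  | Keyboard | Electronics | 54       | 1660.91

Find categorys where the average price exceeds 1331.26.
SELECT category, AVG(price)
FROM sales
GROUP BY category
HAVING AVG(price) > 1331.26

Result:
  Electronics: avg=1728.81
  Garden: avg=1813.39
  Media: avg=1396.09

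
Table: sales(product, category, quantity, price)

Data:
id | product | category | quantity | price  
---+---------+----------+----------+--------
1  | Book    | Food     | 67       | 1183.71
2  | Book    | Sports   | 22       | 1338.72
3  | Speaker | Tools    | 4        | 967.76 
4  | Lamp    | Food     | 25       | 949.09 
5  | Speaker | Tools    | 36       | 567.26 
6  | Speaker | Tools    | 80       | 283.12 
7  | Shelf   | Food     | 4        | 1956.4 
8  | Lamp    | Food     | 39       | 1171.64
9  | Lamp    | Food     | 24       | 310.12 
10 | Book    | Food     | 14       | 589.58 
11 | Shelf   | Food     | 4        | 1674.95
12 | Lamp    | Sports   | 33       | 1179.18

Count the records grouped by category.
SELECT category, COUNT(*) as count
FROM sales
GROUP BY category

Result:
  Food: 7
  Sports: 2
  Tools: 3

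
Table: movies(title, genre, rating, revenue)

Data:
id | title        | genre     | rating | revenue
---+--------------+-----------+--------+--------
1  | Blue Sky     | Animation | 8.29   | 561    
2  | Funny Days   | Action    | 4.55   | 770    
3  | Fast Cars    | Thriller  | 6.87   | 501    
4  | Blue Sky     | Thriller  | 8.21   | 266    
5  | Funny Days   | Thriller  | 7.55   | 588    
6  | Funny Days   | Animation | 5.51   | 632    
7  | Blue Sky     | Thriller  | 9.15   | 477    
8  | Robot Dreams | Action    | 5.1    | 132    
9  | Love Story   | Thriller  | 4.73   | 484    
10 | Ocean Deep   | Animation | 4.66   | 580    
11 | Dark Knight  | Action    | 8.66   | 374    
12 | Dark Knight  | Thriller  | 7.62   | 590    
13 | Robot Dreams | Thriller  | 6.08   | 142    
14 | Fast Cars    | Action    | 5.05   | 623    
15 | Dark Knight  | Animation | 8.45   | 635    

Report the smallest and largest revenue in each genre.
SELECT genre, MIN(revenue), MAX(revenue)
FROM movies
GROUP BY genre

Result:
  Action: min=132, max=770
  Animation: min=561, max=635
  Thriller: min=142, max=590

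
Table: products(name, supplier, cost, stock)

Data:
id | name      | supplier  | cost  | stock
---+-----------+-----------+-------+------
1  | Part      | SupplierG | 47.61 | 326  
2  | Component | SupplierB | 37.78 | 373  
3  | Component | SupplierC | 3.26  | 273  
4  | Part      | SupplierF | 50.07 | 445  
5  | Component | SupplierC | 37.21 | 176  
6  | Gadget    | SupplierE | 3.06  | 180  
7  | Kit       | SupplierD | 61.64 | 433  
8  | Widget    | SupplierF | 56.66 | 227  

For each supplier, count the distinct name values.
SELECT supplier, COUNT(DISTINCT name)
FROM products
GROUP BY supplier

Result:
  SupplierB: 1 distinct
  SupplierC: 1 distinct
  SupplierD: 1 distinct
  SupplierE: 1 distinct
  SupplierF: 2 distinct
  SupplierG: 1 distinct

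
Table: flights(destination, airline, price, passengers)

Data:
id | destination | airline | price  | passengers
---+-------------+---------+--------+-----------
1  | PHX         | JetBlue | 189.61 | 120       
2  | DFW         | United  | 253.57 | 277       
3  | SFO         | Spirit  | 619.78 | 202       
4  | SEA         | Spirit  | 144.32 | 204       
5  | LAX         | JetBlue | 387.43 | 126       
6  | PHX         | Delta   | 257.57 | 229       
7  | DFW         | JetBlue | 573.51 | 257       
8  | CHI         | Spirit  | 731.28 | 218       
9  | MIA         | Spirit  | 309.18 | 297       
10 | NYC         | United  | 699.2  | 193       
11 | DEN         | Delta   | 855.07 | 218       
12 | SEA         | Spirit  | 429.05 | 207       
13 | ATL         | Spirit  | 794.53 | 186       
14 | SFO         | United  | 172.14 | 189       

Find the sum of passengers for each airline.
SELECT airline, SUM(passengers) as result
FROM flights
GROUP BY airline

Result:
  Delta: 447
  JetBlue: 503
  Spirit: 1314
  United: 659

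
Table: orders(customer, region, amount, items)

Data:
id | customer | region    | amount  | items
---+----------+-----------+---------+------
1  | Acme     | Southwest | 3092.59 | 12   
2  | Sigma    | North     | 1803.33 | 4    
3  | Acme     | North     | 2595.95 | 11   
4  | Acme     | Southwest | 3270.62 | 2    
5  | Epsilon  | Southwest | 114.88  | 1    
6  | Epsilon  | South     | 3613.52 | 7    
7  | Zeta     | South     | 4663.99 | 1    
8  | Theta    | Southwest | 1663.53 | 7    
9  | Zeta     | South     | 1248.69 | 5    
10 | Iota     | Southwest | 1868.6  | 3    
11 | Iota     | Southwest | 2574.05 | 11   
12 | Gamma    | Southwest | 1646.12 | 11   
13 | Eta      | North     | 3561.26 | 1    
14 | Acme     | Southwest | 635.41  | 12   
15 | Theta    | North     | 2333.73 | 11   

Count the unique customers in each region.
SELECT region, COUNT(DISTINCT customer)
FROM orders
GROUP BY region

Result:
  North: 4 distinct
  South: 2 distinct
  Southwest: 5 distinct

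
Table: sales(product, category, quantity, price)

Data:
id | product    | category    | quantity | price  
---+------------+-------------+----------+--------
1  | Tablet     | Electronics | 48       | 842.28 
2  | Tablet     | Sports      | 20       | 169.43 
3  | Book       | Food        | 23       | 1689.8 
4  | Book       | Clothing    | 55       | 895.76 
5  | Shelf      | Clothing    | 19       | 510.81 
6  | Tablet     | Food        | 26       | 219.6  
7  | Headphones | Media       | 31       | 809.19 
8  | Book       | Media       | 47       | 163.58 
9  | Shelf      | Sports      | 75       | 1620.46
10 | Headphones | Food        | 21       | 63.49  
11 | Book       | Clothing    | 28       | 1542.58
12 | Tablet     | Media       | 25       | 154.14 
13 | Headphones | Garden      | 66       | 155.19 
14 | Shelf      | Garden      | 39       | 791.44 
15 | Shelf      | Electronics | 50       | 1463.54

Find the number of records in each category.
SELECT category, COUNT(*) as count
FROM sales
GROUP BY category

Result:
  Clothing: 3
  Electronics: 2
  Food: 3
  Garden: 2
  Media: 3
  Sports: 2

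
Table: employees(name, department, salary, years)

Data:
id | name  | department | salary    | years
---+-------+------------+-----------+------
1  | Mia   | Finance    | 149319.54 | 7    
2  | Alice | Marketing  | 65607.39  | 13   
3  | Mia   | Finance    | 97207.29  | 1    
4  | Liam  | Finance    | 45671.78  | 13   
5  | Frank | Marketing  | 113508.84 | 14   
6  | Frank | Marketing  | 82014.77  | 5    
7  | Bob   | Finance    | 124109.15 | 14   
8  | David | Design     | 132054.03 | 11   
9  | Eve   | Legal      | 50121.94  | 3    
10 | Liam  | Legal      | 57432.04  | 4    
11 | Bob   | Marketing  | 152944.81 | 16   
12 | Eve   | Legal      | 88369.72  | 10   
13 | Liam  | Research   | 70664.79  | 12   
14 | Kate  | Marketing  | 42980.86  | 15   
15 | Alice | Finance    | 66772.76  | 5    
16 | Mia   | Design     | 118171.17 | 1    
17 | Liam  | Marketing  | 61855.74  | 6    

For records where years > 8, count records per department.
SELECT department, COUNT(*)
FROM employees
WHERE years > 8
GROUP BY department

Note: WHERE filters rows before grouping.

Result:
  Design: 1
  Finance: 2
  Legal: 1
  Marketing: 4
  Research: 1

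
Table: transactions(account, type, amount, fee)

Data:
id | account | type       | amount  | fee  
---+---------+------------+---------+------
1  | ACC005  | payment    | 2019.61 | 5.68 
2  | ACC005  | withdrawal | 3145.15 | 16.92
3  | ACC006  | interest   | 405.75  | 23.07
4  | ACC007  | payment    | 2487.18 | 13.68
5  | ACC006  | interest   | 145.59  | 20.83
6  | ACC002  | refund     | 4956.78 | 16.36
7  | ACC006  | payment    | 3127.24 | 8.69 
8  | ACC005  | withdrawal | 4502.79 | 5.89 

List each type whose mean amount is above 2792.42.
SELECT type, AVG(amount)
FROM transactions
GROUP BY type
HAVING AVG(amount) > 2792.42

Result:
  refund: avg=4956.78
  withdrawal: avg=3823.97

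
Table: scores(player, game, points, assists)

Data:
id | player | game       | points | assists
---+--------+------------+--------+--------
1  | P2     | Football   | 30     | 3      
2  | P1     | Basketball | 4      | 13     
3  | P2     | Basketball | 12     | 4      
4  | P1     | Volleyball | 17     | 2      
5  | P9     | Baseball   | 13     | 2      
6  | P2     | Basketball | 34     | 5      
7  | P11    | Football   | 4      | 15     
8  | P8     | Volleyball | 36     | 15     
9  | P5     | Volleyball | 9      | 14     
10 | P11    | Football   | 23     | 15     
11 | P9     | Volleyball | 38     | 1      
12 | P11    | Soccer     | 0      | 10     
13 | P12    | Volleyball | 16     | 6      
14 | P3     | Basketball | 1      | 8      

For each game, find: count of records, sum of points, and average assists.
SELECT game,
       COUNT(*) as cnt,
       SUM(points) as total_points,
       AVG(assists) as avg_assists
FROM scores
GROUP BY game

Result:
  Baseball: 1 records, 13 total points, 2.00 avg assists
  Basketball: 4 records, 51 total points, 7.50 avg assists
  Football: 3 records, 57 total points, 11.00 avg assists
  Soccer: 1 records, 0 total points, 10.00 avg assists
  Volleyball: 5 records, 116 total points, 7.60 avg assists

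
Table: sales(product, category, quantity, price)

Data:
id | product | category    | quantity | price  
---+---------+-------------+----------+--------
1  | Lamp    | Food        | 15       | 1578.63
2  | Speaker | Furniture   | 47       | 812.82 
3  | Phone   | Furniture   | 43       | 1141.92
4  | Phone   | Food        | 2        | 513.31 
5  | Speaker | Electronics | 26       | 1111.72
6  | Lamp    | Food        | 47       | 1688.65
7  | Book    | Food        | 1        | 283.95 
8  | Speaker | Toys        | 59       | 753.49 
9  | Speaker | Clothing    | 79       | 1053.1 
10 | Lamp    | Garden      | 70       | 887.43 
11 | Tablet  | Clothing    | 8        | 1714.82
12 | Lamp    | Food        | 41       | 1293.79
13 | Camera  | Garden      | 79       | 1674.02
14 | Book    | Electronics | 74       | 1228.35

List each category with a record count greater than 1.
SELECT category, COUNT(*) as cnt
FROM sales
GROUP BY category
HAVING COUNT(*) > 1

Result:
  Clothing: 2
  Electronics: 2
  Food: 5
  Furniture: 2
  Garden: 2

Note: HAVING filters groups after aggregation, WHERE filters rows before.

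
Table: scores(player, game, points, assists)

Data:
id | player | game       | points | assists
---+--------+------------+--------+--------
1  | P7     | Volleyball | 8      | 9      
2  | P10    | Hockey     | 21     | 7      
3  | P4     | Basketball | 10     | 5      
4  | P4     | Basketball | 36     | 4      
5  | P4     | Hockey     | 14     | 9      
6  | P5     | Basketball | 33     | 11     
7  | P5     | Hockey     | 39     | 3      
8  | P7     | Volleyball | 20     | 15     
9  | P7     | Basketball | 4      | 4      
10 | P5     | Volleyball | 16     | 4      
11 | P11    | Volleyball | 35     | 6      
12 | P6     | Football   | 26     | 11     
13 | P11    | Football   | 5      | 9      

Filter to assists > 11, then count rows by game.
SELECT game, COUNT(*)
FROM scores
WHERE assists > 11
GROUP BY game

Note: WHERE filters rows before grouping.

Result:
  Volleyball: 1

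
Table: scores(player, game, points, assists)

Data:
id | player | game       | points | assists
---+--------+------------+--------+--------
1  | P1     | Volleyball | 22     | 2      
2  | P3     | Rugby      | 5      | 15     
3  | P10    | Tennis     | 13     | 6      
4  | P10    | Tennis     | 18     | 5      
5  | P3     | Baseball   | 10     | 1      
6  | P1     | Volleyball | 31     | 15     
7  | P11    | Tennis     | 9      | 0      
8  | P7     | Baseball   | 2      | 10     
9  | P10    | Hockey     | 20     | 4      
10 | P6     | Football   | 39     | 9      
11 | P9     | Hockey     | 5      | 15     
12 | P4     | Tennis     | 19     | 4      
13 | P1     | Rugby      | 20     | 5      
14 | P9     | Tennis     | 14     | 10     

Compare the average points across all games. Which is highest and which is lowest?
SELECT game, AVG(points)
FROM scores
GROUP BY game
ORDER BY AVG(points)

All groups:
  Baseball: 6.00
  Hockey: 12.50
  Rugby: 12.50
  Tennis: 14.60
  Volleyball: 26.50
  Football: 39.00

Highest: Football (39.00)
Lowest: Baseball (6.00)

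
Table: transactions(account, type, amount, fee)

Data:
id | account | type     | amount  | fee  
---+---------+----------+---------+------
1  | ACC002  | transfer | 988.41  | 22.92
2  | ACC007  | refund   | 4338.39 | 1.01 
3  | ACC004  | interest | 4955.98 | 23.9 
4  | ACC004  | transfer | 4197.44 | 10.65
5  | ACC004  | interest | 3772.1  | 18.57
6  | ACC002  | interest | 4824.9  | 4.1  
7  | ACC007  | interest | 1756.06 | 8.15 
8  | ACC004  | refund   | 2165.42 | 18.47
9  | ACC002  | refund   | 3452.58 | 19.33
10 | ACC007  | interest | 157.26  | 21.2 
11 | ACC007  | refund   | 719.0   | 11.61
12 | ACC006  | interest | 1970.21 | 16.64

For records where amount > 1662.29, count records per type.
SELECT type, COUNT(*)
FROM transactions
WHERE amount > 1662.29
GROUP BY type

Note: WHERE filters rows before grouping.

Result:
  interest: 5
  refund: 3
  transfer: 1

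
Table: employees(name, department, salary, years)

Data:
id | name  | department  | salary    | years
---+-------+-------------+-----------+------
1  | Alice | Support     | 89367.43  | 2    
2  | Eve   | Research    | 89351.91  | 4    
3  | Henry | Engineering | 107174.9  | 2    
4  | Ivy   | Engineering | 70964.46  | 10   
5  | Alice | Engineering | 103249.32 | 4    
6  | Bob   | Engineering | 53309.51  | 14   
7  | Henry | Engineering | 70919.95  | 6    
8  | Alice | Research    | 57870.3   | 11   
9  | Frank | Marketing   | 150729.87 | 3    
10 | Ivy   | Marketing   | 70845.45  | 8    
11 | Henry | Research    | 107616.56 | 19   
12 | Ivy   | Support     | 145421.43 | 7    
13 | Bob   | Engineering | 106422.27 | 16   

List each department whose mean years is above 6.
SELECT department, AVG(years)
FROM employees
GROUP BY department
HAVING AVG(years) > 6

Result:
  Engineering: avg=8.67
  Research: avg=11.33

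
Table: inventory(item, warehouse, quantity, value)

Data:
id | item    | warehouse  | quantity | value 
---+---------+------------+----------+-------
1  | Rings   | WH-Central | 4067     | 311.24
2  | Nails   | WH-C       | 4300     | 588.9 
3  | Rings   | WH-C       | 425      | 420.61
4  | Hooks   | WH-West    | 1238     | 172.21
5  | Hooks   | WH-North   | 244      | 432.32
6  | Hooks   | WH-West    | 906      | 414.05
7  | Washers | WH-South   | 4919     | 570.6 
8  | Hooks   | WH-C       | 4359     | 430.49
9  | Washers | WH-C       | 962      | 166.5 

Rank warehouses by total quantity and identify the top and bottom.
SELECT warehouse, SUM(quantity)
FROM inventory
GROUP BY warehouse
ORDER BY SUM(quantity)

All groups:
  WH-North: 244
  WH-West: 2144
  WH-Central: 4067
  WH-South: 4919
  WH-C: 10046

Highest: WH-C (10046)
Lowest: WH-North (244)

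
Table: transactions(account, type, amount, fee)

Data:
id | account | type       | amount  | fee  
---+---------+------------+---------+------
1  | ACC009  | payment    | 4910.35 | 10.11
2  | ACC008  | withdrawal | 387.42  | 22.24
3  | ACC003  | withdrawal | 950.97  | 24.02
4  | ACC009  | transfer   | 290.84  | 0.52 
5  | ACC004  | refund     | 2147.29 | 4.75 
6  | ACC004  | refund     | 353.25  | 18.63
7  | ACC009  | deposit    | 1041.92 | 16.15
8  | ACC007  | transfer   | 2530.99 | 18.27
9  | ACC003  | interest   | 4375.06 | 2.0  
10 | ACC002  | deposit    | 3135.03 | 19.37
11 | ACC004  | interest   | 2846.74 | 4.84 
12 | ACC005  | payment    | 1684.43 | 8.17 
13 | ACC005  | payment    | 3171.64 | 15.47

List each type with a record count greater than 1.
SELECT type, COUNT(*) as cnt
FROM transactions
GROUP BY type
HAVING COUNT(*) > 1

Result:
  deposit: 2
  interest: 2
  payment: 3
  refund: 2
  transfer: 2
  withdrawal: 2

Note: HAVING filters groups after aggregation, WHERE filters rows before.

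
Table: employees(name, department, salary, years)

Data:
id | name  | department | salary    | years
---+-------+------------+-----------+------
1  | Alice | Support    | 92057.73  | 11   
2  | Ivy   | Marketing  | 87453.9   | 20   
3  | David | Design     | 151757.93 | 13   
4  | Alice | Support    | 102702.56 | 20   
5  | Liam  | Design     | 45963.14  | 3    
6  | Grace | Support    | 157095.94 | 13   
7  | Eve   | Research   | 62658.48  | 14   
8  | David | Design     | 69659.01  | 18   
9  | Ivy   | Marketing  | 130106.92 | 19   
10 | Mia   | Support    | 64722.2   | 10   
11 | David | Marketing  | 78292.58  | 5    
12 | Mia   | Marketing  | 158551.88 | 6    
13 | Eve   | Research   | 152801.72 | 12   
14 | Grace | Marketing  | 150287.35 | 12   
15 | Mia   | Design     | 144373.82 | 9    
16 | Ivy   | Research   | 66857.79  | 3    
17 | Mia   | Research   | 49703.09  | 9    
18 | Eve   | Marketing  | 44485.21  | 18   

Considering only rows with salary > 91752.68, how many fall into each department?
SELECT department, COUNT(*)
FROM employees
WHERE salary > 91752.68
GROUP BY department

Note: WHERE filters rows before grouping.

Result:
  Design: 2
  Marketing: 3
  Research: 1
  Support: 3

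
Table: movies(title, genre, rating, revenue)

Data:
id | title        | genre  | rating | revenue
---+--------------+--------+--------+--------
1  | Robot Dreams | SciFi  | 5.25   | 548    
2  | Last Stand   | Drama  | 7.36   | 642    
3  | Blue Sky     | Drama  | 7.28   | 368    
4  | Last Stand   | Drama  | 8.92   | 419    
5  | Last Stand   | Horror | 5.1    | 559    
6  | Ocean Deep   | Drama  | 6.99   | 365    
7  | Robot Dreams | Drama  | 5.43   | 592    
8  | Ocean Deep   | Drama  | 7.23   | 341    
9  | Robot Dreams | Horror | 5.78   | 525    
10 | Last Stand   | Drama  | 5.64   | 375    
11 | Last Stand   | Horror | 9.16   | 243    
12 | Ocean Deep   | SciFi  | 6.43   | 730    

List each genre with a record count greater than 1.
SELECT genre, COUNT(*) as cnt
FROM movies
GROUP BY genre
HAVING COUNT(*) > 1

Result:
  Drama: 7
  Horror: 3
  SciFi: 2

Note: HAVING filters groups after aggregation, WHERE filters rows before.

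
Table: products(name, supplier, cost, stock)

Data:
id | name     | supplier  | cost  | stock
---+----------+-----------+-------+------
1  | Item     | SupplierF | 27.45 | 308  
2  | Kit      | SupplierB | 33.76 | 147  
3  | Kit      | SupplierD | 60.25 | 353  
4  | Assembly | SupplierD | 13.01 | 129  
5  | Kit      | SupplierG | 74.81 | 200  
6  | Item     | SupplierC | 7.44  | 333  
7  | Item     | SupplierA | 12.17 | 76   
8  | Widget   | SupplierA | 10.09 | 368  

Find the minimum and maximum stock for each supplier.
SELECT supplier, MIN(stock), MAX(stock)
FROM products
GROUP BY supplier

Result:
  SupplierA: min=76, max=368
  SupplierB: min=147, max=147
  SupplierC: min=333, max=333
  SupplierD: min=129, max=353
  SupplierF: min=308, max=308
  SupplierG: min=200, max=200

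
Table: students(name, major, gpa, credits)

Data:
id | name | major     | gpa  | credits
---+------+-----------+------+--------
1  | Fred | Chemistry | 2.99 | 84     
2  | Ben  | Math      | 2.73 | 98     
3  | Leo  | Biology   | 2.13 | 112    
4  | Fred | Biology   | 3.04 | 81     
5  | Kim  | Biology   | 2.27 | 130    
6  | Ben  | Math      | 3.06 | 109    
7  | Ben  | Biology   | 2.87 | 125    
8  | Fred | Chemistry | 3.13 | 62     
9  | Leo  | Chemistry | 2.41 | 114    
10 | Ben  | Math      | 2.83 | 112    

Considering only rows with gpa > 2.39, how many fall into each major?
SELECT major, COUNT(*)
FROM students
WHERE gpa > 2.39
GROUP BY major

Note: WHERE filters rows before grouping.

Result:
  Biology: 2
  Chemistry: 3
  Math: 3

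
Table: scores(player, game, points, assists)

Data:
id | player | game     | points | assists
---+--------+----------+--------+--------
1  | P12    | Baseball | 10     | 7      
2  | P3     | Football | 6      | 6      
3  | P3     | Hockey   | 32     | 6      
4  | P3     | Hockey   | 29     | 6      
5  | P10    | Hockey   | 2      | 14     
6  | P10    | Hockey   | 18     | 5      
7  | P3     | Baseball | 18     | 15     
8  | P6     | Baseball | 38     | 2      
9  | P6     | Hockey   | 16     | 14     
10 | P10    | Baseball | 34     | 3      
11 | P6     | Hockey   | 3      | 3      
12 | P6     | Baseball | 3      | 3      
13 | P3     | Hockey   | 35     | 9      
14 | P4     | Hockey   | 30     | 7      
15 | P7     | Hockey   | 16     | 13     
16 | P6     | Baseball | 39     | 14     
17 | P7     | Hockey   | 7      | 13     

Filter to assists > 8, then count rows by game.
SELECT game, COUNT(*)
FROM scores
WHERE assists > 8
GROUP BY game

Note: WHERE filters rows before grouping.

Result:
  Baseball: 2
  Hockey: 5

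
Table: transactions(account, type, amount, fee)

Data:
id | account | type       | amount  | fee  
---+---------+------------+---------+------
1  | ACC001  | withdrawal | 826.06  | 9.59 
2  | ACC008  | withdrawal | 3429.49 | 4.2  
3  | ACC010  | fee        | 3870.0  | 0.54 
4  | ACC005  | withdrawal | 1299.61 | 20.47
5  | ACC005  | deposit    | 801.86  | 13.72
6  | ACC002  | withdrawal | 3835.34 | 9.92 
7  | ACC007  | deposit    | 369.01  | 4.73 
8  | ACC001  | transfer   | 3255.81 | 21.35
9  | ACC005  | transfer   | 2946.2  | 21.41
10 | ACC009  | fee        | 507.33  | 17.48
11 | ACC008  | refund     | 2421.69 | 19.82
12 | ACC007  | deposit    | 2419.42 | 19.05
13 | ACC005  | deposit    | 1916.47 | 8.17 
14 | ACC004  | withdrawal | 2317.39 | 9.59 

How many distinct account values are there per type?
SELECT type, COUNT(DISTINCT account)
FROM transactions
GROUP BY type

Result:
  deposit: 2 distinct
  fee: 2 distinct
  refund: 1 distinct
  transfer: 2 distinct
  withdrawal: 5 distinct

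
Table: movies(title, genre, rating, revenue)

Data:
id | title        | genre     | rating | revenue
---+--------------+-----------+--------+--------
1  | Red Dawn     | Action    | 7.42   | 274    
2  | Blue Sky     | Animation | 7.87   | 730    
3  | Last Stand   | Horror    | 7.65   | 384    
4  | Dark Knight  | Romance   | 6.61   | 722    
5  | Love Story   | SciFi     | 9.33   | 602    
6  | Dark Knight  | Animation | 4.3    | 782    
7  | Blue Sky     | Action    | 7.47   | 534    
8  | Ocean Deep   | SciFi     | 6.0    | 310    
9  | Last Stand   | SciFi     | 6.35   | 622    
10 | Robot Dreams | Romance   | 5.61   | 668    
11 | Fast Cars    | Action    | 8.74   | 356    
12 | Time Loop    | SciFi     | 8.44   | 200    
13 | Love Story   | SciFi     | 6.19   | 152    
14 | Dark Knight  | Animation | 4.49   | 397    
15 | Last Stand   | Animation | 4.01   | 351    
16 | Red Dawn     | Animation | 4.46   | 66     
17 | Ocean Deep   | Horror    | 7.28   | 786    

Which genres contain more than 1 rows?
SELECT genre, COUNT(*) as cnt
FROM movies
GROUP BY genre
HAVING COUNT(*) > 1

Result:
  Action: 3
  Animation: 5
  Horror: 2
  Romance: 2
  SciFi: 5

Note: HAVING filters groups after aggregation, WHERE filters rows before.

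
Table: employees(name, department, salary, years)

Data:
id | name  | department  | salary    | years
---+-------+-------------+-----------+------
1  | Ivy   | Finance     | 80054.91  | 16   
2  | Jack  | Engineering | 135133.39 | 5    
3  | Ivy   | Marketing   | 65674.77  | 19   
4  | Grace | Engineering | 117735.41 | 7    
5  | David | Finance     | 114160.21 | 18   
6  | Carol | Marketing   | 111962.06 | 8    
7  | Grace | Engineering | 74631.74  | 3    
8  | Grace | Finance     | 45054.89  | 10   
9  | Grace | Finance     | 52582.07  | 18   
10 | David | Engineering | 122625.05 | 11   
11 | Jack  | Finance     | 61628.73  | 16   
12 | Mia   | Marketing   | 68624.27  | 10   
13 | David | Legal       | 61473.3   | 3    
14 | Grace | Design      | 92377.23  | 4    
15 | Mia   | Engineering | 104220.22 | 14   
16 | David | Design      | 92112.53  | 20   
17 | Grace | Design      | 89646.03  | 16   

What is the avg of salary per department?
SELECT department, AVG(salary) as result
FROM employees
GROUP BY department

Result:
  Design: 91378.60
  Engineering: 110869.16
  Finance: 70696.16
  Legal: 61473.30
  Marketing: 82087.03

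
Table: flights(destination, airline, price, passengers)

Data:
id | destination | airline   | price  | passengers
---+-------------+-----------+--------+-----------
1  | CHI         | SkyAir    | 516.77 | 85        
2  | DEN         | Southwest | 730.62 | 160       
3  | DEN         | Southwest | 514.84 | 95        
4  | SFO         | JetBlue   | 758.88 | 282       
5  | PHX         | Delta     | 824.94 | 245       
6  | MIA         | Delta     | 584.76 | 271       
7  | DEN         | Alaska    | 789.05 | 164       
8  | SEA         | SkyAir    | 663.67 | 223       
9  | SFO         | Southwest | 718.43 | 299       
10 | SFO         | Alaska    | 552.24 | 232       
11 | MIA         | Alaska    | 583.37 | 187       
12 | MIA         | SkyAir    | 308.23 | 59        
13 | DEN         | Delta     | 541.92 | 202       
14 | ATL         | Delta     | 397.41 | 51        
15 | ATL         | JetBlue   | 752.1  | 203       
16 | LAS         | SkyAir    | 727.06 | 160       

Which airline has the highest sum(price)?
SELECT airline, SUM(price) as val
FROM flights
GROUP BY airline
ORDER BY val DESC
LIMIT 1

Result: Delta with sum(price) = 2349.03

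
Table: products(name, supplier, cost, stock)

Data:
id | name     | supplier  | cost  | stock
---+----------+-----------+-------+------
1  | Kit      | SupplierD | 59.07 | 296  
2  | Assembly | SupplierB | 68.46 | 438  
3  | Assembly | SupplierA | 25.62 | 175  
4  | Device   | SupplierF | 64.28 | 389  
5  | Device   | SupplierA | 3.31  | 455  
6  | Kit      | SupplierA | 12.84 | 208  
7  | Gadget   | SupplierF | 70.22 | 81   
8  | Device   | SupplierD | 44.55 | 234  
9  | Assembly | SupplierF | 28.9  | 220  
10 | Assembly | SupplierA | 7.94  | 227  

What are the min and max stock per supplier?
SELECT supplier, MIN(stock), MAX(stock)
FROM products
GROUP BY supplier

Result:
  SupplierA: min=175, max=455
  SupplierB: min=438, max=438
  SupplierD: min=234, max=296
  SupplierF: min=81, max=389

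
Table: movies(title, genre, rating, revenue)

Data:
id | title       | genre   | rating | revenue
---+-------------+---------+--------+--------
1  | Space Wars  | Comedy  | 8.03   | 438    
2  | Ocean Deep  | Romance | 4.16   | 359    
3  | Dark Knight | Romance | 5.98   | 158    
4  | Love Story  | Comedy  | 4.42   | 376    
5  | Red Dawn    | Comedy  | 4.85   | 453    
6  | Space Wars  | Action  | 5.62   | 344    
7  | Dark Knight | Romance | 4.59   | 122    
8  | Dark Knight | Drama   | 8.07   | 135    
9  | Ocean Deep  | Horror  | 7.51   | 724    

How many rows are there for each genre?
SELECT genre, COUNT(*) as count
FROM movies
GROUP BY genre

Result:
  Action: 1
  Comedy: 3
  Drama: 1
  Horror: 1
  Romance: 3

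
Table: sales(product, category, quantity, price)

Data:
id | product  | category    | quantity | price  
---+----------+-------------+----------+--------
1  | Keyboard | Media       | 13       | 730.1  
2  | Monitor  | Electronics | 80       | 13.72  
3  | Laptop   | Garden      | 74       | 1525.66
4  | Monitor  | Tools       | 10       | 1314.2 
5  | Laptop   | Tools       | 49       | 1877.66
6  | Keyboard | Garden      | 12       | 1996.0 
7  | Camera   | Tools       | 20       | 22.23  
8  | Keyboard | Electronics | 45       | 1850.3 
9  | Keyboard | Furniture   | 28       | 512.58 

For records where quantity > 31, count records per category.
SELECT category, COUNT(*)
FROM sales
WHERE quantity > 31
GROUP BY category

Note: WHERE filters rows before grouping.

Result:
  Electronics: 2
  Garden: 1
  Tools: 1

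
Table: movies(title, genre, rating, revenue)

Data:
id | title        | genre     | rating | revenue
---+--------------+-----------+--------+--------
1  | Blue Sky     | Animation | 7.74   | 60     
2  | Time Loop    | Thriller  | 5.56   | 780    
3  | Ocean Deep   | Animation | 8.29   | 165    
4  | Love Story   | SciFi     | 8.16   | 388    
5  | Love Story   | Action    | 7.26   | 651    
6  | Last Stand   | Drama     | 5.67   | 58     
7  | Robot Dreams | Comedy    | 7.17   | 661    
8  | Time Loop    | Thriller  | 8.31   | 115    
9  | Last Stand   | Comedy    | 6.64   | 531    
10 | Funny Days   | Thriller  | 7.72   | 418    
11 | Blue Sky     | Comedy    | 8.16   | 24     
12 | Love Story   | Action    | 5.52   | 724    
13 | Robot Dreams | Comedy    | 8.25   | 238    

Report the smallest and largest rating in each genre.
SELECT genre, MIN(rating), MAX(rating)
FROM movies
GROUP BY genre

Result:
  Action: min=5.52, max=7.26
  Animation: min=7.74, max=8.29
  Comedy: min=6.64, max=8.25
  Drama: min=5.67, max=5.67
  SciFi: min=8.16, max=8.16
  Thriller: min=5.56, max=8.31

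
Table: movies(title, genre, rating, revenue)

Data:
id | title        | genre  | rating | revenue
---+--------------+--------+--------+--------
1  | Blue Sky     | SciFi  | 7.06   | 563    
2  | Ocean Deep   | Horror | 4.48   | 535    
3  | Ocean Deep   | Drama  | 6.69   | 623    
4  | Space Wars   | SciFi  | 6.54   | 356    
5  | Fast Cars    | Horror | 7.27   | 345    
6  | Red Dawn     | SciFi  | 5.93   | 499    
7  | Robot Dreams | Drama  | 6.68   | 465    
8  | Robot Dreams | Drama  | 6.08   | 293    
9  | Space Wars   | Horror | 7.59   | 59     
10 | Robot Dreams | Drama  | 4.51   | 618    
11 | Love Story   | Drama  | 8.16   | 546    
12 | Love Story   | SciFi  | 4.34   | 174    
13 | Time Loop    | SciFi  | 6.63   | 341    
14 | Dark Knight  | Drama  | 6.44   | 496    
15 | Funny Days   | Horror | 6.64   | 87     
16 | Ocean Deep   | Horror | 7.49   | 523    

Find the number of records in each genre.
SELECT genre, COUNT(*) as count
FROM movies
GROUP BY genre

Result:
  Drama: 6
  Horror: 5
  SciFi: 5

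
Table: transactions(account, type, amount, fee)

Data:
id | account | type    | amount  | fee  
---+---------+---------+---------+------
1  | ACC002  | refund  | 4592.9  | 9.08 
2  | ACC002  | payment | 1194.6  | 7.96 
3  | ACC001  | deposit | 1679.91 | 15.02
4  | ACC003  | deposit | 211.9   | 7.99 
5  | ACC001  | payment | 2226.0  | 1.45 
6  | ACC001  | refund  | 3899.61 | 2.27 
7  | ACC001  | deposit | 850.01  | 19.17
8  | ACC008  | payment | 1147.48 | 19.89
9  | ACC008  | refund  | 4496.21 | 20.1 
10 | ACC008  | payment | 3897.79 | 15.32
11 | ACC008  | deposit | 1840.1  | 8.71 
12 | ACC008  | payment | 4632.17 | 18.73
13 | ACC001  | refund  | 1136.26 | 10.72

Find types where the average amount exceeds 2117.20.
SELECT type, AVG(amount)
FROM transactions
GROUP BY type
HAVING AVG(amount) > 2117.20

Result:
  payment: avg=2619.61
  refund: avg=3531.25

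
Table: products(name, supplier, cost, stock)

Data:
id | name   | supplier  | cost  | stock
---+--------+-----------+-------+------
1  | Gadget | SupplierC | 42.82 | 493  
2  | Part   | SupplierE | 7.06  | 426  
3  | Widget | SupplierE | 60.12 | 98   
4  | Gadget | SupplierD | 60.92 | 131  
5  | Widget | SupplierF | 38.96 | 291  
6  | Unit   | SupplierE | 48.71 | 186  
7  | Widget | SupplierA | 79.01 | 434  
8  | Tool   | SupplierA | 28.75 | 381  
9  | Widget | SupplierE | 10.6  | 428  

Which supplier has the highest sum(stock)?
SELECT supplier, SUM(stock) as val
FROM products
GROUP BY supplier
ORDER BY val DESC
LIMIT 1

Result: SupplierE with sum(stock) = 1138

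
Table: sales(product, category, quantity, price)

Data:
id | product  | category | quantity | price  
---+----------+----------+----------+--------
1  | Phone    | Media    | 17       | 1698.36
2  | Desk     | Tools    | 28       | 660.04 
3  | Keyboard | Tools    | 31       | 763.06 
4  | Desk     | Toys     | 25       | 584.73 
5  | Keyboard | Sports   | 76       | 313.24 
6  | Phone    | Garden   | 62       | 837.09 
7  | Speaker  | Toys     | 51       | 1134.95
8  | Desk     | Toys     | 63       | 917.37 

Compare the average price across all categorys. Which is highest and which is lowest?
SELECT category, AVG(price)
FROM sales
GROUP BY category
ORDER BY AVG(price)

All groups:
  Sports: 313.24
  Tools: 711.55
  Garden: 837.09
  Toys: 879.02
  Media: 1698.36

Highest: Media (1698.36)
Lowest: Sports (313.24)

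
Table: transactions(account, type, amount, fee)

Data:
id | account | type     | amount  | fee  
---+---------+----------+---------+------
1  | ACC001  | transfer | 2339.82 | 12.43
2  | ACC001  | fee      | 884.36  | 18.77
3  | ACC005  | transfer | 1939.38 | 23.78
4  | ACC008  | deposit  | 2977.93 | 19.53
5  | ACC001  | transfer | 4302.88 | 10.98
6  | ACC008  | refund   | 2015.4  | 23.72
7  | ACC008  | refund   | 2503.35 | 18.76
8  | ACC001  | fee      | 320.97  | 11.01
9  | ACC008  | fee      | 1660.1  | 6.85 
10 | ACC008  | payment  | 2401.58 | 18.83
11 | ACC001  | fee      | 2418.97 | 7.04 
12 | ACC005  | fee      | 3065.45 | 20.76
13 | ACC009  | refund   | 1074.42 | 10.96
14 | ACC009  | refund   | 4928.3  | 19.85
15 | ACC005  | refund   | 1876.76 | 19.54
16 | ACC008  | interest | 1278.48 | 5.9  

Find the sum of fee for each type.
SELECT type, SUM(fee) as result
FROM transactions
GROUP BY type

Result:
  deposit: 19.53
  fee: 64.43
  interest: 5.90
  payment: 18.83
  refund: 92.83
  transfer: 47.19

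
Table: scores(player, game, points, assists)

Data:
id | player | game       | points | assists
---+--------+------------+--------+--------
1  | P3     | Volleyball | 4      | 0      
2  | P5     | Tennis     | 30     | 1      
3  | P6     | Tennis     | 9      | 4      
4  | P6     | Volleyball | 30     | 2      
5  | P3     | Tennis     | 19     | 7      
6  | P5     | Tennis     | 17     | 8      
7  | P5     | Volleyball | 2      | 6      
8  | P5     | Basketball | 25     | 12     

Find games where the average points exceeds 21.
SELECT game, AVG(points)
FROM scores
GROUP BY game
HAVING AVG(points) > 21

Result:
  Basketball: avg=25.00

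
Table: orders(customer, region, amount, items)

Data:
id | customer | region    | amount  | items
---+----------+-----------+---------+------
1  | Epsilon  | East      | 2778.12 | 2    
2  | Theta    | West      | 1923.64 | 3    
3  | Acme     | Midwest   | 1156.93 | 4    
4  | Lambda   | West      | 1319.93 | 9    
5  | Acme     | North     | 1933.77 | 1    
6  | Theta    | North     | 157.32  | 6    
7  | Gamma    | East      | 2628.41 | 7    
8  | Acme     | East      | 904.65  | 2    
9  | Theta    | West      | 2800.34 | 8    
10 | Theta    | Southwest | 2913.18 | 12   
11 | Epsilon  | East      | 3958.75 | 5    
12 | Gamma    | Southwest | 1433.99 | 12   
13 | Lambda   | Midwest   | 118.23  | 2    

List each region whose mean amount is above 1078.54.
SELECT region, AVG(amount)
FROM orders
GROUP BY region
HAVING AVG(amount) > 1078.54

Result:
  East: avg=2567.48
  Southwest: avg=2173.59
  West: avg=2014.64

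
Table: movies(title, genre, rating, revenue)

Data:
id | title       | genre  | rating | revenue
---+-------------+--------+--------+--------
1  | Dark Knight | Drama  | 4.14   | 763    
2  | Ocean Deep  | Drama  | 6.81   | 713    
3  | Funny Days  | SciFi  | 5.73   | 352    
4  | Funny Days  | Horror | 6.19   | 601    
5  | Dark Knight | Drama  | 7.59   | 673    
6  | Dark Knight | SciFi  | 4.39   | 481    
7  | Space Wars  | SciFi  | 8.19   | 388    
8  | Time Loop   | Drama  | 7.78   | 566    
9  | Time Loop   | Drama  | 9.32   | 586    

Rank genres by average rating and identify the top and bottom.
SELECT genre, AVG(rating)
FROM movies
GROUP BY genre
ORDER BY AVG(rating)

All groups:
  SciFi: 6.10
  Horror: 6.19
  Drama: 7.13

Highest: Drama (7.13)
Lowest: SciFi (6.10)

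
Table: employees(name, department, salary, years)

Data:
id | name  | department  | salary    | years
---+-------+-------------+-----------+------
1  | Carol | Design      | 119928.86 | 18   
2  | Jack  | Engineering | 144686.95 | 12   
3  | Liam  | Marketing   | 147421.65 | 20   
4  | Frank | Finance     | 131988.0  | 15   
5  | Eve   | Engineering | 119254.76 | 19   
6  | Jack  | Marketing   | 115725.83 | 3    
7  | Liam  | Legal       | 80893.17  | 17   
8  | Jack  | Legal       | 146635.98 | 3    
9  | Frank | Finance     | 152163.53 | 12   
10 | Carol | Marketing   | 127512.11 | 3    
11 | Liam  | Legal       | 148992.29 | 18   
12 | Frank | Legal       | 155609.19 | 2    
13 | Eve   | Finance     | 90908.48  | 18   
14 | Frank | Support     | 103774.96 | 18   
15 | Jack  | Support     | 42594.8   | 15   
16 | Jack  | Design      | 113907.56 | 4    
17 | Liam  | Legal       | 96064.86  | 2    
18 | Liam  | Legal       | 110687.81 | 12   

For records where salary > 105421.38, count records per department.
SELECT department, COUNT(*)
FROM employees
WHERE salary > 105421.38
GROUP BY department

Note: WHERE filters rows before grouping.

Result:
  Design: 2
  Engineering: 2
  Finance: 2
  Legal: 4
  Marketing: 3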